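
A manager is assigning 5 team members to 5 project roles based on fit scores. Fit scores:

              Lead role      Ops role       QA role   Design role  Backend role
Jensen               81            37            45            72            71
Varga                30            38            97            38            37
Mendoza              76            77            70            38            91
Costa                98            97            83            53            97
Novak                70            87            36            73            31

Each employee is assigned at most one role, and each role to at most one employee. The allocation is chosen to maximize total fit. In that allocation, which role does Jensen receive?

Jensen receives Design role.

Optimal: Jensen→Design role (72 pts), Varga→QA role (97 pts), Mendoza→Backend role (91 pts), Costa→Lead role (98 pts), Novak→Ops role (87 pts) — total 72+97+91+98+87 = 445 pts.
Row-greedy (each employee in turn takes its best remaining role) gives 439 pts, worse by 6.
Every other assignment is strictly worse.
Jensen's own top role is Lead role (81 pts), but forcing Jensen→Lead role and reassigning the rest optimally gives only 439 pts — worse by 6.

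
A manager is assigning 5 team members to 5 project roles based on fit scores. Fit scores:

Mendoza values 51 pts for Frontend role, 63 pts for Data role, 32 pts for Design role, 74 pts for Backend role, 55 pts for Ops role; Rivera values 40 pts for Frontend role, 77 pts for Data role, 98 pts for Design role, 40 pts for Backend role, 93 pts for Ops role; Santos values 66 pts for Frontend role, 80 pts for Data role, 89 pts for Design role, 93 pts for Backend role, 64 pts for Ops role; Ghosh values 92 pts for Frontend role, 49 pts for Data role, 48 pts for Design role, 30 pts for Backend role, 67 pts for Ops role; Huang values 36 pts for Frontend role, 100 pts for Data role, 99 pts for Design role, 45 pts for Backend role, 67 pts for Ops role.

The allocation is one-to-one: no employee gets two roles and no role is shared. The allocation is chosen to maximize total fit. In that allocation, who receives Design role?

This is the linear assignment problem.
Optimal: Mendoza→Backend role (74 pts), Rivera→Ops role (93 pts), Santos→Design role (89 pts), Ghosh→Frontend role (92 pts), Huang→Data role (100 pts) — total 74+93+89+92+100 = 448 pts.
Column-greedy (each role in turn goes to its best remaining employee) gives 438 pts, worse by 10.
Swapping Santos↔Huang (Santos→Data role 80 pts, Huang→Design role 99 pts) loses 10.
Santos's own top role is Backend role (93 pts), but forcing Santos→Backend role and reassigning the rest optimally gives only 440 pts — worse by 8.

Santos receives Design role.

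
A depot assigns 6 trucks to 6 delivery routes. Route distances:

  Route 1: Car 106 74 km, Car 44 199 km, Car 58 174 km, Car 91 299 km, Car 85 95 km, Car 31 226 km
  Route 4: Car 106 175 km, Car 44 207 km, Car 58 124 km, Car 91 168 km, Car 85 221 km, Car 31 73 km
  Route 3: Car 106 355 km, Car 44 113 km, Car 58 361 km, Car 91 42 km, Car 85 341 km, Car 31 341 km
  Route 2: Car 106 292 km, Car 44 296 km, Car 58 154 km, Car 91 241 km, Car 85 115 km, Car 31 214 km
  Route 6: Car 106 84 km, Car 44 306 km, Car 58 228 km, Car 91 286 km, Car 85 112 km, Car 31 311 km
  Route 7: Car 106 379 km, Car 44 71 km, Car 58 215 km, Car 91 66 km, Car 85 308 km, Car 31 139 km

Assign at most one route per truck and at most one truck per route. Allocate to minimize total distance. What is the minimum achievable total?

Min total: 519 km

Optimal: Car 106→Route 6 (84 km), Car 44→Route 7 (71 km), Car 58→Route 2 (154 km), Car 91→Route 3 (42 km), Car 85→Route 1 (95 km), Car 31→Route 4 (73 km) — total 84+71+154+42+95+73 = 519 km.
Min-entry greedy (repeatedly take the single cheapest remaining cell) gives 526 km, worse by 7.
Swapping Car 85↔Car 106 (Car 85→Route 6 112 km, Car 106→Route 1 74 km) adds 7.
Every other assignment is strictly worse.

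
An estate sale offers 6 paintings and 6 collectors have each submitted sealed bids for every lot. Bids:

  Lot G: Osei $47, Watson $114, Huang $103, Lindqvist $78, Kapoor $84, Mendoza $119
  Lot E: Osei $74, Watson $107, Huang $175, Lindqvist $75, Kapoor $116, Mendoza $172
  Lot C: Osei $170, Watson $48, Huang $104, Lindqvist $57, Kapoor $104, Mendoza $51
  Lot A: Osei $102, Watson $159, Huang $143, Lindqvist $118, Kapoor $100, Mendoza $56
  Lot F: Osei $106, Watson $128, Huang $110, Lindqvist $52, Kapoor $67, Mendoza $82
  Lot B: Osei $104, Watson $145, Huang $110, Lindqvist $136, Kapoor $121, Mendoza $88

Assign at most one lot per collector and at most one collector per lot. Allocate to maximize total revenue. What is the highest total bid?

Optimal: Osei→Lot C ($170), Watson→Lot F ($128), Huang→Lot A ($143), Lindqvist→Lot B ($136), Kapoor→Lot G ($84), Mendoza→Lot E ($172) — total 170+128+143+136+84+172 = $833.
Column-greedy (each lot in turn goes to its best remaining collector) gives $826, worse by 7.
Swapping Lindqvist↔Kapoor (Lindqvist→Lot G $78, Kapoor→Lot B $121) loses 21.
No other one-to-one assignment exceeds $833.

Max total: $833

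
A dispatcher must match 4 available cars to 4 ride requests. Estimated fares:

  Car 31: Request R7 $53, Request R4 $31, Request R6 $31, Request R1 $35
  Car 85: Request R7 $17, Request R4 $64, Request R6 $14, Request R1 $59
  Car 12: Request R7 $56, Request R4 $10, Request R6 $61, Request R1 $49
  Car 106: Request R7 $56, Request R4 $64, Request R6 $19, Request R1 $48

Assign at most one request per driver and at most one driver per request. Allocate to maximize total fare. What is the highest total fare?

This is a one-to-one assignment (maximum-weight bipartite matching).
Optimal: Car 31→Request R7 ($53), Car 85→Request R1 ($59), Car 12→Request R6 ($61), Car 106→Request R4 ($64) — total 53+59+61+64 = $237.
Row-greedy (each driver in turn takes its best remaining request) gives $226, worse by 11.
Checked against all permutations: $237 is optimal.

Max total: $237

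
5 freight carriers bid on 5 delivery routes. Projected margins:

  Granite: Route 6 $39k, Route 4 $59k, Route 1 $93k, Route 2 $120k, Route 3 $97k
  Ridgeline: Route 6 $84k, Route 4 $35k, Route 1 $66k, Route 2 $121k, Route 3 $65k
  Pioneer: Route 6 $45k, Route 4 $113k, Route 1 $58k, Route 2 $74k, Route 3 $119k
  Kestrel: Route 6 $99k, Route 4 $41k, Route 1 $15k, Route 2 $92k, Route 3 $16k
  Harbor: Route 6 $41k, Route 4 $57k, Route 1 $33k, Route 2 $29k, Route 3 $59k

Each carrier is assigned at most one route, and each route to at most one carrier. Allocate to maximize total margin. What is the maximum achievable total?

Optimal: Granite→Route 1 ($93k), Ridgeline→Route 2 ($121k), Pioneer→Route 3 ($119k), Kestrel→Route 6 ($99k), Harbor→Route 4 ($57k) — total 93+121+119+99+57 = $489k.
Column-greedy (each route in turn goes to its best remaining carrier) gives $485k, worse by 4.
Swapping Pioneer↔Ridgeline (Pioneer→Route 2 $74k, Ridgeline→Route 3 $65k) loses 101.
Every other assignment is strictly worse.

Max total: $489k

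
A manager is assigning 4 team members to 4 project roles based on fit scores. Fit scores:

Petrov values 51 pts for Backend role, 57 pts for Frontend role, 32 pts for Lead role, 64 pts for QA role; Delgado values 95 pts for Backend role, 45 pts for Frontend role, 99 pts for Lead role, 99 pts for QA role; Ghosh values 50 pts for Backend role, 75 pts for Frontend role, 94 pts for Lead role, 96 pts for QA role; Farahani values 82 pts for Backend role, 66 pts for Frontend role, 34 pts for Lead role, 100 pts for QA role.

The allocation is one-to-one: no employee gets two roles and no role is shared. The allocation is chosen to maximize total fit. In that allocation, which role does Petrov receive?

Treat this as an assignment problem: match each employee to one role.
Optimal: Petrov→Frontend role (57 pts), Delgado→Backend role (95 pts), Ghosh→Lead role (94 pts), Farahani→QA role (100 pts) — total 57+95+94+100 = 346 pts.
Column-greedy (each role in turn goes to its best remaining employee) gives 268 pts, worse by 78.
Swapping Farahani↔Petrov (Farahani→Frontend role 66 pts, Petrov→QA role 64 pts) loses 27.
Checked against all permutations: 346 pts is optimal.
Petrov's own top role is QA role (64 pts), but forcing Petrov→QA role and reassigning the rest optimally gives only 320 pts — worse by 26.

Petrov receives Frontend role.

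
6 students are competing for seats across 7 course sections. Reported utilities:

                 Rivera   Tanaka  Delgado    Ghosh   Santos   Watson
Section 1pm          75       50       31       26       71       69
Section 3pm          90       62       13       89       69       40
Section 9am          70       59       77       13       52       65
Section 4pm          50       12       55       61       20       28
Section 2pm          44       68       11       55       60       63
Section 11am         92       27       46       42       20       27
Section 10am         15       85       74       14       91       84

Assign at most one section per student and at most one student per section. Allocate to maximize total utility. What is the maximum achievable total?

Max total: 486 points

Optimal: Rivera→Section 11am (92 points), Tanaka→Section 2pm (68 points), Delgado→Section 9am (77 points), Ghosh→Section 3pm (89 points), Santos→Section 10am (91 points), Watson→Section 1pm (69 points) — total 92+68+77+89+91+69 = 486 points.
Row-greedy (each student in turn takes its best remaining section) gives 477 points, worse by 9.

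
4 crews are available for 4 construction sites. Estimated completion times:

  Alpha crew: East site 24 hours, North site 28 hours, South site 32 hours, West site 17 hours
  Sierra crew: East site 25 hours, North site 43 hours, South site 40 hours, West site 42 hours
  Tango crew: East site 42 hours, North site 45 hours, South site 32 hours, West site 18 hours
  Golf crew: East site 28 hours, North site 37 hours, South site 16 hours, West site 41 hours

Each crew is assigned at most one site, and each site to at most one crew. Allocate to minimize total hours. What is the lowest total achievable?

Minimum total: 87 hours

Optimal: Alpha crew→North site (28 hours), Sierra crew→East site (25 hours), Tango crew→West site (18 hours), Golf crew→South site (16 hours) — total 28+25+18+16 = 87 hours.
Row-greedy (each crew in turn takes its cheapest remaining site) gives 111 hours, worse by 24.
Next-best assignment: Alpha crew→East site, Sierra crew→North site, Tango crew→West site, Golf crew→South site = 101 hours.
Swapping Golf crew↔Sierra crew (Golf crew→East site 28 hours, Sierra crew→South site 40 hours) adds 27.
No other one-to-one assignment undercuts 87 hours.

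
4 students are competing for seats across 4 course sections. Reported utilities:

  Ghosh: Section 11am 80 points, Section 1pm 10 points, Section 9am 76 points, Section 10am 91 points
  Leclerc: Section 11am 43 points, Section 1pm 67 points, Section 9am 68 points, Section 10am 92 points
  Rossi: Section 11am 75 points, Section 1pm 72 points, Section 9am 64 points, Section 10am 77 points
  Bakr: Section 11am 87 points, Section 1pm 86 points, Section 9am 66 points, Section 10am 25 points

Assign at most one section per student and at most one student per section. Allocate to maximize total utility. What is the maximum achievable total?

Optimal: Ghosh→Section 9am (76 points), Leclerc→Section 10am (92 points), Rossi→Section 11am (75 points), Bakr→Section 1pm (86 points) — total 76+92+75+86 = 329 points.
Max-entry greedy (repeatedly take the single best remaining cell) gives 327 points, worse by 2.
Next-best assignment: Ghosh→Section 9am, Leclerc→Section 10am, Rossi→Section 1pm, Bakr→Section 11am = 327 points.

Maximum total: 329 points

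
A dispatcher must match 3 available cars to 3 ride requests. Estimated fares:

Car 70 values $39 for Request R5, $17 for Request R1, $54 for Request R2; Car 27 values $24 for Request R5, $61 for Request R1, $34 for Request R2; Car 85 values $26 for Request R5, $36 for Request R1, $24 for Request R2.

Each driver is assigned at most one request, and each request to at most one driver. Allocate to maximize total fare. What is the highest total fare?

Maximum total: $141

Optimal: Car 70→Request R2 ($54), Car 27→Request R1 ($61), Car 85→Request R5 ($26) — total 54+61+26 = $141.
Column-greedy (each request in turn goes to its best remaining driver) gives $124, worse by 17.
Next-best assignment: Car 70→Request R5, Car 27→Request R1, Car 85→Request R2 = $124.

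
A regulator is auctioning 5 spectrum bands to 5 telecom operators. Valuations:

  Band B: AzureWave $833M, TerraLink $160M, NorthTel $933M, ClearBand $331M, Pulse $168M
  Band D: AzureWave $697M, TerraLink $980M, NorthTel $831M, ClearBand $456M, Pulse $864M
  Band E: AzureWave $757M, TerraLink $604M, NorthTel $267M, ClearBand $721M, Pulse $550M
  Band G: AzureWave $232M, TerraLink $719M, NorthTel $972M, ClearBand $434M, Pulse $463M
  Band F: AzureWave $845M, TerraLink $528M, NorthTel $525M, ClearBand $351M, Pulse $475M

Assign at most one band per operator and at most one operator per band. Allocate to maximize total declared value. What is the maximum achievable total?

This is a one-to-one assignment (maximum-weight bipartite matching).
Optimal: AzureWave→Band F ($845M), TerraLink→Band G ($719M), NorthTel→Band B ($933M), ClearBand→Band E ($721M), Pulse→Band D ($864M) — total 845+719+933+721+864 = $4082M.
Row-greedy (each operator in turn takes its best remaining band) gives $3686M, worse by 396.
Every other assignment is strictly worse.

Max total: $4082M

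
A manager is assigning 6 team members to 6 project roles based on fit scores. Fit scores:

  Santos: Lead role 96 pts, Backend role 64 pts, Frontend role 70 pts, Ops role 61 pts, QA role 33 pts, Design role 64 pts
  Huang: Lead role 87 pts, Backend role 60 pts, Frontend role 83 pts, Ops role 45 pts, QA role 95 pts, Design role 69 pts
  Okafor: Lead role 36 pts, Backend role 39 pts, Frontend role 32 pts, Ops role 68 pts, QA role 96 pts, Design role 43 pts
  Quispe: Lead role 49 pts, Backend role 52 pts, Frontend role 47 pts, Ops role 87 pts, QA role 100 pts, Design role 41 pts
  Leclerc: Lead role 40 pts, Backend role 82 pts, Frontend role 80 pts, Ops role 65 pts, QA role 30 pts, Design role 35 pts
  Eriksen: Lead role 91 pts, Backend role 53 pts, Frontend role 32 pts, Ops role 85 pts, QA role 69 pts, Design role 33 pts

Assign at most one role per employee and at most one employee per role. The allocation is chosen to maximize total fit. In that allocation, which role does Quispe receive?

Optimal: Santos→Design role (64 pts), Huang→Frontend role (83 pts), Okafor→QA role (96 pts), Quispe→Ops role (87 pts), Leclerc→Backend role (82 pts), Eriksen→Lead role (91 pts) — total 64+83+96+87+82+91 = 503 pts.
Row-greedy (each employee in turn takes its best remaining role) gives 424 pts, worse by 79.
Next-best assignment: Santos→Frontend role, Huang→Design role, Okafor→QA role, Quispe→Ops role, Leclerc→Backend role, Eriksen→Lead role = 495 pts.
Quispe's own top role is QA role (100 pts), but forcing Quispe→QA role and reassigning the rest optimally gives only 489 pts — worse by 14.

Quispe receives Ops role.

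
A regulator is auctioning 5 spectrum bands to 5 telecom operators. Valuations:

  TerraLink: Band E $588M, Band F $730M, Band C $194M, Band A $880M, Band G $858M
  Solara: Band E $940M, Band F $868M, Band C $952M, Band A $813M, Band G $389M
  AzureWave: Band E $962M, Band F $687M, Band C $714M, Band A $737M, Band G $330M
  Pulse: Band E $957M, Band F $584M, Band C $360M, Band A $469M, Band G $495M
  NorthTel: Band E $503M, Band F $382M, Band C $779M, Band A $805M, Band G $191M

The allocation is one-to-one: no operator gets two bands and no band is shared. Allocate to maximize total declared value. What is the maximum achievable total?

Maximum total: $4259M

Optimal: TerraLink→Band G ($858M), Solara→Band C ($952M), AzureWave→Band F ($687M), Pulse→Band E ($957M), NorthTel→Band A ($805M) — total 858+952+687+957+805 = $4259M.
Row-greedy (each operator in turn takes its best remaining band) gives $3569M, worse by 690.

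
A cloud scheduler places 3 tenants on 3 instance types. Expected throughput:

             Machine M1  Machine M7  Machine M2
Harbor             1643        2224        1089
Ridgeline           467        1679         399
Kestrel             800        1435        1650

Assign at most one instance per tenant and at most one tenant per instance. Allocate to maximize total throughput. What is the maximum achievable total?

Optimal: Harbor→Machine M1 (1643 ops/s), Ridgeline→Machine M7 (1679 ops/s), Kestrel→Machine M2 (1650 ops/s) — total 1643+1679+1650 = 4972 ops/s.
Max-entry greedy (repeatedly take the single best remaining cell) gives 4341 ops/s, worse by 631.
Checked against all permutations: 4972 ops/s is optimal.

Max total: 4972 ops/s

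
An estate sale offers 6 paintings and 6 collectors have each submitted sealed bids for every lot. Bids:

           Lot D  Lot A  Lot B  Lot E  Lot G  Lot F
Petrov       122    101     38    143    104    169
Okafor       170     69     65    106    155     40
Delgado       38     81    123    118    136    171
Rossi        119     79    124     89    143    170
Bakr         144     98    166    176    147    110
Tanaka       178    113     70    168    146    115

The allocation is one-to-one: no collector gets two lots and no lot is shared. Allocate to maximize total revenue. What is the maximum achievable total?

Optimal: Petrov→Lot A ($101), Okafor→Lot D ($170), Delgado→Lot F ($171), Rossi→Lot G ($143), Bakr→Lot B ($166), Tanaka→Lot E ($168) — total 101+170+171+143+166+168 = $919.
Row-greedy (each collector in turn takes its best remaining lot) gives $888, worse by 31.
Swapping Rossi↔Petrov (Rossi→Lot A $79, Petrov→Lot G $104) loses 61.

Max total: $919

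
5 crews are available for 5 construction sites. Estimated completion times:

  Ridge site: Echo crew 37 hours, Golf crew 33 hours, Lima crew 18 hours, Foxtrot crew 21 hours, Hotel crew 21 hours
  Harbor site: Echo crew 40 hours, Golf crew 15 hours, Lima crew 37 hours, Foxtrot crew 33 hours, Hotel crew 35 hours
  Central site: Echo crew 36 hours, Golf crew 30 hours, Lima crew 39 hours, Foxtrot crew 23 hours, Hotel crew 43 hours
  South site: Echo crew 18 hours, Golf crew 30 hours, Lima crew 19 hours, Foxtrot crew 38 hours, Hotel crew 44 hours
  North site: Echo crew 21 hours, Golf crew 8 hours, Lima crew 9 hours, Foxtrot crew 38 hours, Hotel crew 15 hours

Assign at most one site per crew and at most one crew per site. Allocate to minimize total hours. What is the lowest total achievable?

Min total: 86 hours

Optimal: Echo crew→South site (18 hours), Golf crew→Harbor site (15 hours), Lima crew→North site (9 hours), Foxtrot crew→Central site (23 hours), Hotel crew→Ridge site (21 hours) — total 18+15+9+23+21 = 86 hours.
Min-entry greedy (repeatedly take the single cheapest remaining cell) gives 102 hours, worse by 16.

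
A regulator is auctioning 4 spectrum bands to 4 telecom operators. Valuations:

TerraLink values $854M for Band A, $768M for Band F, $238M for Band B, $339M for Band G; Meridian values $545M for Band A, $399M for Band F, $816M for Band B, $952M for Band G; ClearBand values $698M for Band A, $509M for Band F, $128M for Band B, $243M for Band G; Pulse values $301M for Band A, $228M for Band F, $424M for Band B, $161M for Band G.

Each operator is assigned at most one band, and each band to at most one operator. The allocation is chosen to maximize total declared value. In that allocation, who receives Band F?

Optimal: TerraLink→Band F ($768M), Meridian→Band G ($952M), ClearBand→Band A ($698M), Pulse→Band B ($424M) — total 768+952+698+424 = $2842M.
Row-greedy (each operator in turn takes its best remaining band) gives $2739M, worse by 103.
Next-best assignment: TerraLink→Band A, Meridian→Band G, ClearBand→Band F, Pulse→Band B = $2739M.
Swapping TerraLink↔ClearBand (TerraLink→Band A $854M, ClearBand→Band F $509M) loses 103.
Every other assignment is strictly worse.
TerraLink's own top band is Band A ($854M), but forcing TerraLink→Band A and reassigning the rest optimally gives only $2739M — worse by 103.

TerraLink receives Band F.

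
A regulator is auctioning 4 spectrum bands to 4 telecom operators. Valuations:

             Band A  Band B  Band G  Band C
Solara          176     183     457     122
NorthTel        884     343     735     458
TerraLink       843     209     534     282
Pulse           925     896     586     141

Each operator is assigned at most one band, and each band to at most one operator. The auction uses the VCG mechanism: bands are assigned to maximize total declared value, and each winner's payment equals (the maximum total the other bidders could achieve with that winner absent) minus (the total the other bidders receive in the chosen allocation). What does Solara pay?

Solara pays $277M.

Efficient allocation: Solara→Band G ($457M), NorthTel→Band C ($458M), TerraLink→Band A ($843M), Pulse→Band B ($896M); total welfare W = $2654M.
Solara receives Band G at value $457M, so the others get W − 457 = $2197M.
Without Solara: best allocation of the remaining 3 bidders over all 4 bands is NorthTel→Band G ($735M), TerraLink→Band A ($843M), Pulse→Band B ($896M), total $2474M.
VCG payment = (others' best without Solara) − (others' welfare with Solara) = 2474 − 2197 = $277M.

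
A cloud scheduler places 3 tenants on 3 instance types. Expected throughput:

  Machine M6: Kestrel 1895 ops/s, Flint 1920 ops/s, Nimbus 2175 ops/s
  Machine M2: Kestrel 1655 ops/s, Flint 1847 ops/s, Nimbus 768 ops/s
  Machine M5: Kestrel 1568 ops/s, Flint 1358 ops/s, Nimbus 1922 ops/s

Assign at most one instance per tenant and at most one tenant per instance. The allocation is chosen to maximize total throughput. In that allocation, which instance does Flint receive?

Flint receives Machine M2.

This is the linear assignment problem.
Optimal: Kestrel→Machine M6 (1895 ops/s), Flint→Machine M2 (1847 ops/s), Nimbus→Machine M5 (1922 ops/s) — total 1895+1847+1922 = 5664 ops/s.
Max-entry greedy (repeatedly take the single best remaining cell) gives 5590 ops/s, worse by 74.
Flint's own top instance is Machine M6 (1920 ops/s), but forcing Flint→Machine M6 and reassigning the rest optimally gives only 5497 ops/s — worse by 167.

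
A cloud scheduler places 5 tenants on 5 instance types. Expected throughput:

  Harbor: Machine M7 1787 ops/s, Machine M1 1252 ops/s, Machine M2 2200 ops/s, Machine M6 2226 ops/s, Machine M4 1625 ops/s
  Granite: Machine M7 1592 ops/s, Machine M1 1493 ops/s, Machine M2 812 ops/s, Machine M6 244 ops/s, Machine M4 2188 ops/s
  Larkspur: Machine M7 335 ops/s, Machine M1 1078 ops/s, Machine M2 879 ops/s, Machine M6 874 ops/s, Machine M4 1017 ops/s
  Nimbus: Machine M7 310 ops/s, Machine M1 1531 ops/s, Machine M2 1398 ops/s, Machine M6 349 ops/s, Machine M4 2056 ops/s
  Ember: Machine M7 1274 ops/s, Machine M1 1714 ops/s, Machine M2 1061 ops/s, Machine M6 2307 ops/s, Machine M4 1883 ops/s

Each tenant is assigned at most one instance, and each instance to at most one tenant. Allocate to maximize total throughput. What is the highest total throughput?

Max total: 9233 ops/s

Optimal: Harbor→Machine M2 (2200 ops/s), Granite→Machine M7 (1592 ops/s), Larkspur→Machine M1 (1078 ops/s), Nimbus→Machine M4 (2056 ops/s), Ember→Machine M6 (2307 ops/s) — total 2200+1592+1078+2056+2307 = 9233 ops/s.
Row-greedy (each tenant in turn takes its best remaining instance) gives 8164 ops/s, worse by 1069.
Every other assignment is strictly worse.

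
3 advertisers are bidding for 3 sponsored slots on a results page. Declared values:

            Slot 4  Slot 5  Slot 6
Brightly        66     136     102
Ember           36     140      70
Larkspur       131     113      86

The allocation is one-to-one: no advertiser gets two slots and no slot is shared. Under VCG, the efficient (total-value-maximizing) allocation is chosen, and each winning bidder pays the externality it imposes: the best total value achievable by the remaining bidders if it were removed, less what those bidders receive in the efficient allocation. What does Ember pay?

Efficient allocation: Brightly→Slot 6 ($102), Ember→Slot 5 ($140), Larkspur→Slot 4 ($131); total welfare W = $373.
Ember receives Slot 5 at value $140, so the others get W − 140 = $233.
Without Ember: best allocation of the remaining 2 bidders over all 3 slots is Brightly→Slot 5 ($136), Larkspur→Slot 4 ($131), total $267.
VCG payment = (others' best without Ember) − (others' welfare with Ember) = 267 − 233 = $34.

Ember pays $34.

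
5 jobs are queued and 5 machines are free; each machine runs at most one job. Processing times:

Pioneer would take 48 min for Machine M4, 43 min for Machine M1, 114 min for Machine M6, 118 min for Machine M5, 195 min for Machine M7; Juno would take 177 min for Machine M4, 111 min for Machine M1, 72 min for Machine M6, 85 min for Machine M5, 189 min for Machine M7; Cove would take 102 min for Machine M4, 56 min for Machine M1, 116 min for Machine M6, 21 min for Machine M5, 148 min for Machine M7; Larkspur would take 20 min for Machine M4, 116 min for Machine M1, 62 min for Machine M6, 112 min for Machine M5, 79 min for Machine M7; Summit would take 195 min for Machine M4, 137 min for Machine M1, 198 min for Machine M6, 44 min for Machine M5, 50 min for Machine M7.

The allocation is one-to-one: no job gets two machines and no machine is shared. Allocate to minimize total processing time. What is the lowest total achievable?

Min total: 206 min

Treat this as an assignment problem: match each job to one machine.
Optimal: Pioneer→Machine M1 (43 min), Juno→Machine M6 (72 min), Cove→Machine M5 (21 min), Larkspur→Machine M4 (20 min), Summit→Machine M7 (50 min) — total 43+72+21+20+50 = 206 min.
Next-best assignment: Pioneer→Machine M4, Juno→Machine M1, Cove→Machine M5, Larkspur→Machine M6, Summit→Machine M7 = 292 min.
Swapping Juno↔Summit (Juno→Machine M7 189 min, Summit→Machine M6 198 min) adds 265.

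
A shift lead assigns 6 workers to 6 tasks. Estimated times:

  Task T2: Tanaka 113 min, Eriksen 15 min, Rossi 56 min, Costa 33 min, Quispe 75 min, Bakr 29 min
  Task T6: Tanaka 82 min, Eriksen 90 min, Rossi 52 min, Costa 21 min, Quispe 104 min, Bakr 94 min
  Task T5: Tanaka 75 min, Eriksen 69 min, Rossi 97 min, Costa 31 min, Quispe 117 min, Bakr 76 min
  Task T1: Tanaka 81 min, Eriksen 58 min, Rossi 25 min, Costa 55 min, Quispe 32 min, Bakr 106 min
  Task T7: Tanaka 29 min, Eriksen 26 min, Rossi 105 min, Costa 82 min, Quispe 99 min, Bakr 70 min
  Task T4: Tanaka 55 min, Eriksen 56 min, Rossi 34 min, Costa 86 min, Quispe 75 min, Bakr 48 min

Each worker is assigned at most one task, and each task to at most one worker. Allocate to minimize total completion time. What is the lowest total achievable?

Optimal: Tanaka→Task T7 (29 min), Eriksen→Task T2 (15 min), Rossi→Task T6 (52 min), Costa→Task T5 (31 min), Quispe→Task T1 (32 min), Bakr→Task T4 (48 min) — total 29+15+52+31+32+48 = 207 min.
Row-greedy (each worker in turn takes its cheapest remaining task) gives 241 min, worse by 34.

Min total: 207 min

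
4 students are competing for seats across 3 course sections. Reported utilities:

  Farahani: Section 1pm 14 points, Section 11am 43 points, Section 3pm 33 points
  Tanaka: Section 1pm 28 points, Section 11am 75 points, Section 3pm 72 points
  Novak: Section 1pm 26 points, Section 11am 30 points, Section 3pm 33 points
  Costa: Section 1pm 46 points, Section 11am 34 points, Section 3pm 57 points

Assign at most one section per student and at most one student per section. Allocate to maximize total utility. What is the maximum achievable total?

Optimal: Costa→Section 1pm (46 points), Farahani→Section 11am (43 points), Tanaka→Section 3pm (72 points) — total 46+43+72 = 161 points.
Max-entry greedy (repeatedly take the single best remaining cell) gives 158 points, worse by 3.
Next-best assignment: Novak→Section 1pm, Tanaka→Section 11am, Costa→Section 3pm = 158 points.
Checked against all permutations: 161 points is optimal.

Maximum total: 161 points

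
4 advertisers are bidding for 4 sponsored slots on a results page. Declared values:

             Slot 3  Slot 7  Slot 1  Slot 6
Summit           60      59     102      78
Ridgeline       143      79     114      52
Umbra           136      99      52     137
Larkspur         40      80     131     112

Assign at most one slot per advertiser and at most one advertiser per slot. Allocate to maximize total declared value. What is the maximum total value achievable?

Treat this as an assignment problem: match each advertiser to one slot.
Optimal: Summit→Slot 7 ($59), Ridgeline→Slot 3 ($143), Umbra→Slot 6 ($137), Larkspur→Slot 1 ($131) — total 59+143+137+131 = $470.
Column-greedy (each slot in turn goes to its best remaining advertiser) gives $451, worse by 19.
Swapping Ridgeline↔Umbra (Ridgeline→Slot 6 $52, Umbra→Slot 3 $136) loses 92.

Maximum total: $470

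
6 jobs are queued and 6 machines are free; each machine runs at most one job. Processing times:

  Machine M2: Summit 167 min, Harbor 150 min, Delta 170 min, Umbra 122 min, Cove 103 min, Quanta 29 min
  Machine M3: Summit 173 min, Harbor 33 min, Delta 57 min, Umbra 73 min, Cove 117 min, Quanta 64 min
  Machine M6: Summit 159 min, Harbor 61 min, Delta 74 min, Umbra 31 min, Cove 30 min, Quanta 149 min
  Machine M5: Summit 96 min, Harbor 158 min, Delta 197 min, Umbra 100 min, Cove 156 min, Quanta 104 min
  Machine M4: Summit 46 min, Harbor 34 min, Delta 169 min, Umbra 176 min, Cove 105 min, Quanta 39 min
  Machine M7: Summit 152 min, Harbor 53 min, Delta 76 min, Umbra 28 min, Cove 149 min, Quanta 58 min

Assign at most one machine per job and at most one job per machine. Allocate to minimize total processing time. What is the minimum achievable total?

This is a one-to-one assignment (minimum-cost bipartite matching).
Optimal: Summit→Machine M5 (96 min), Harbor→Machine M4 (34 min), Delta→Machine M3 (57 min), Umbra→Machine M7 (28 min), Cove→Machine M6 (30 min), Quanta→Machine M2 (29 min) — total 96+34+57+28+30+29 = 274 min.
Column-greedy (each machine in turn goes to its cheapest remaining job) gives 385 min, worse by 111.
Every other assignment is strictly worse.

Min total: 274 min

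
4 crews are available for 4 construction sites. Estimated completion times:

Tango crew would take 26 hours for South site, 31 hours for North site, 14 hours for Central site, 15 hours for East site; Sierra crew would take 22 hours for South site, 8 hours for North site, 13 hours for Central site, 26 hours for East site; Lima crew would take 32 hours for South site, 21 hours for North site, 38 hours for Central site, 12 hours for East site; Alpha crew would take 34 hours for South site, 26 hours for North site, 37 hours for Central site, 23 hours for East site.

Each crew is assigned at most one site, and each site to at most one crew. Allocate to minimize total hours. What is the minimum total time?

Optimal: Tango crew→Central site (14 hours), Sierra crew→North site (8 hours), Lima crew→East site (12 hours), Alpha crew→South site (34 hours) — total 14+8+12+34 = 68 hours.

Min total: 68 hours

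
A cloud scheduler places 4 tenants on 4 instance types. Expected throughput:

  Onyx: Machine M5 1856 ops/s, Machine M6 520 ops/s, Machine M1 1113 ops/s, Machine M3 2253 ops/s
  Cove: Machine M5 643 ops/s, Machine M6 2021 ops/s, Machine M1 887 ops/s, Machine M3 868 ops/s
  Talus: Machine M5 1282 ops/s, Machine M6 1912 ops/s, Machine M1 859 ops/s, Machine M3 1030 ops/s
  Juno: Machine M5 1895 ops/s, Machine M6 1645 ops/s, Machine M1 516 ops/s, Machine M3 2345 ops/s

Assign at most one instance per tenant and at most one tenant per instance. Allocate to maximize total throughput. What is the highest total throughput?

Optimal: Onyx→Machine M5 (1856 ops/s), Cove→Machine M6 (2021 ops/s), Talus→Machine M1 (859 ops/s), Juno→Machine M3 (2345 ops/s) — total 1856+2021+859+2345 = 7081 ops/s.
Column-greedy (each instance in turn goes to its best remaining tenant) gives 6059 ops/s, worse by 1022.
Swapping Talus↔Juno (Talus→Machine M3 1030 ops/s, Juno→Machine M1 516 ops/s) loses 1658.
Checked against all permutations: 7081 ops/s is optimal.

Maximum total: 7081 ops/s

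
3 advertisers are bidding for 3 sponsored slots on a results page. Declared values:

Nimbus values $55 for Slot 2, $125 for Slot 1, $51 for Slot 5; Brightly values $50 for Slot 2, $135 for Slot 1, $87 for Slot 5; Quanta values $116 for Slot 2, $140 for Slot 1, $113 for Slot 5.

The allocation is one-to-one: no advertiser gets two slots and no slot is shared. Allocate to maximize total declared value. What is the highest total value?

Maximum total: $328

Treat this as an assignment problem: match each advertiser to one slot.
Optimal: Nimbus→Slot 1 ($125), Brightly→Slot 5 ($87), Quanta→Slot 2 ($116) — total 125+87+116 = $328.
Column-greedy (each slot in turn goes to its best remaining advertiser) gives $302, worse by 26.
No other one-to-one assignment exceeds $328.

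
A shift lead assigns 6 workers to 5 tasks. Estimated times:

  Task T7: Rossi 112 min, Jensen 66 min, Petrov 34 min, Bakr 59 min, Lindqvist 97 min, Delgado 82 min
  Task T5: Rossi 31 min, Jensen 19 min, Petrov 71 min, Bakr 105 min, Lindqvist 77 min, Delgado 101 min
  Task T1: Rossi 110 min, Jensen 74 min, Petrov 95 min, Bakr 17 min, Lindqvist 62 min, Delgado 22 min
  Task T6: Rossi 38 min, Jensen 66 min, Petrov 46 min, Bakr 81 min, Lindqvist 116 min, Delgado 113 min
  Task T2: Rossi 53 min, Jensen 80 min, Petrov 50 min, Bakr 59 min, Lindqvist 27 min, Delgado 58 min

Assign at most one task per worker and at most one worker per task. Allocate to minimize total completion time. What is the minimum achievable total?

Minimum total: 135 min

Optimal: Petrov→Task T7 (34 min), Jensen→Task T5 (19 min), Bakr→Task T1 (17 min), Rossi→Task T6 (38 min), Lindqvist→Task T2 (27 min) — total 34+19+17+38+27 = 135 min.
Row-greedy (each worker in turn takes its cheapest remaining task) gives 187 min, worse by 52.
Next-best assignment: Petrov→Task T7, Jensen→Task T5, Delgado→Task T1, Rossi→Task T6, Lindqvist→Task T2 = 140 min.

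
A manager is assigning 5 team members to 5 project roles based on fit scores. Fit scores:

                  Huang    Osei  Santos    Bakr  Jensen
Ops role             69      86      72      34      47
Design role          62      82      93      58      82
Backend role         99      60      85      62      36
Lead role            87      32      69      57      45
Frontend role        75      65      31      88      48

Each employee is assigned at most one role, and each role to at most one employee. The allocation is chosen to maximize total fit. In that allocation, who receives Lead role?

Huang receives Lead role.

Optimal: Huang→Lead role (87 pts), Osei→Ops role (86 pts), Santos→Backend role (85 pts), Bakr→Frontend role (88 pts), Jensen→Design role (82 pts) — total 87+86+85+88+82 = 428 pts.
Max-entry greedy (repeatedly take the single best remaining cell) gives 411 pts, worse by 17.
Next-best assignment: Huang→Backend role, Osei→Ops role, Santos→Lead role, Bakr→Frontend role, Jensen→Design role = 424 pts.
Swapping Huang↔Santos (Huang→Backend role 99 pts, Santos→Lead role 69 pts) loses 4.
Checked against all permutations: 428 pts is optimal.
Huang's own top role is Backend role (99 pts), but forcing Huang→Backend role and reassigning the rest optimally gives only 424 pts — worse by 4.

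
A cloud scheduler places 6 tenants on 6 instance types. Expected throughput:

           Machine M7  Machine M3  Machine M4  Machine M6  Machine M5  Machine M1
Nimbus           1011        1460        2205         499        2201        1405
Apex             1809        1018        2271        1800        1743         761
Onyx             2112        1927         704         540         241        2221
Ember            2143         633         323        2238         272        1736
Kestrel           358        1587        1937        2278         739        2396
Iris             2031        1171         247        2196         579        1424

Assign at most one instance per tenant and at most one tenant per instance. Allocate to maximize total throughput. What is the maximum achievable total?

Max total: 13134 ops/s

Treat this as an assignment problem: match each tenant to one instance.
Optimal: Nimbus→Machine M5 (2201 ops/s), Apex→Machine M4 (2271 ops/s), Onyx→Machine M3 (1927 ops/s), Ember→Machine M7 (2143 ops/s), Kestrel→Machine M1 (2396 ops/s), Iris→Machine M6 (2196 ops/s) — total 2201+2271+1927+2143+2396+2196 = 13134 ops/s.
Column-greedy (each instance in turn goes to its best remaining tenant) gives 12244 ops/s, worse by 890.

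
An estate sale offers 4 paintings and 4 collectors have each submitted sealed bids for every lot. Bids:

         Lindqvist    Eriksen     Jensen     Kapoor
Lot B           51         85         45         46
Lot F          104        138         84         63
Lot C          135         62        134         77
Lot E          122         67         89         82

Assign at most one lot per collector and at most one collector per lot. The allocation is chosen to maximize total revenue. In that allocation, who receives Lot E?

Lindqvist receives Lot E.

Optimal: Lindqvist→Lot E ($122), Eriksen→Lot F ($138), Jensen→Lot C ($134), Kapoor→Lot B ($46) — total 122+138+134+46 = $440.
Column-greedy (each lot in turn goes to its best remaining collector) gives $405, worse by 35.
No other one-to-one assignment exceeds $440.
Lindqvist's own top lot is Lot C ($135), but forcing Lindqvist→Lot C and reassigning the rest optimally gives only $408 — worse by 32.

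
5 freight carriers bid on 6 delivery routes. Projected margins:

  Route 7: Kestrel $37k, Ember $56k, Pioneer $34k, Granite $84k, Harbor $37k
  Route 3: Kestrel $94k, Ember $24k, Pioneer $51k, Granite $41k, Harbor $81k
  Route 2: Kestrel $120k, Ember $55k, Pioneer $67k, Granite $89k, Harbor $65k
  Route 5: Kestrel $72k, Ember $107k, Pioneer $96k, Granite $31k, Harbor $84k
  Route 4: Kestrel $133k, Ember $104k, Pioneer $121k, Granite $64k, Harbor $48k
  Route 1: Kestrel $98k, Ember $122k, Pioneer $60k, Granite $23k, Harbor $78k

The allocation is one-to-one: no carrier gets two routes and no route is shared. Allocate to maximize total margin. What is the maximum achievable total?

Max total: $531k

Optimal: Kestrel→Route 2 ($120k), Ember→Route 1 ($122k), Pioneer→Route 4 ($121k), Granite→Route 7 ($84k), Harbor→Route 5 ($84k) — total 120+122+121+84+84 = $531k.
Next-best assignment: Kestrel→Route 2, Ember→Route 1, Pioneer→Route 4, Granite→Route 7, Harbor→Route 3 = $528k.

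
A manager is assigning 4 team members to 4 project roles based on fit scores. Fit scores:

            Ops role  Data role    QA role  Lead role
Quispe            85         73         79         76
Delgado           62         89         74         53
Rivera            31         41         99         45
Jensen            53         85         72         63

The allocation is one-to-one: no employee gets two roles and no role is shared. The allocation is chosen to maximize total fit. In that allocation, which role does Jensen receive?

Jensen receives Lead role.

Optimal: Quispe→Ops role (85 pts), Delgado→Data role (89 pts), Rivera→QA role (99 pts), Jensen→Lead role (63 pts) — total 85+89+99+63 = 336 pts.
Swapping Delgado↔Jensen (Delgado→Lead role 53 pts, Jensen→Data role 85 pts) loses 14.
Jensen's own top role is Data role (85 pts), but forcing Jensen→Data role and reassigning the rest optimally gives only 322 pts — worse by 14.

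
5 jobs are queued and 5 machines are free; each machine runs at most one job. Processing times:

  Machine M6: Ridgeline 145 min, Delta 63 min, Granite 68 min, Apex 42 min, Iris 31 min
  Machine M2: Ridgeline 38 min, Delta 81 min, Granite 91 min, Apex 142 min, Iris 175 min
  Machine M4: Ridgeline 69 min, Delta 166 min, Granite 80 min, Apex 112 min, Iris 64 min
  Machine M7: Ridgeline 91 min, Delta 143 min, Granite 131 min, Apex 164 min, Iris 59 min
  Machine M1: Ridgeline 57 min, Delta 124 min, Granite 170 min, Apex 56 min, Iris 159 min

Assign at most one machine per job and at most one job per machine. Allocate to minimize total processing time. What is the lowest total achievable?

Optimal: Ridgeline→Machine M2 (38 min), Delta→Machine M6 (63 min), Granite→Machine M4 (80 min), Apex→Machine M1 (56 min), Iris→Machine M7 (59 min) — total 38+63+80+56+59 = 296 min.
Column-greedy (each machine in turn goes to its cheapest remaining job) gives 348 min, worse by 52.
Checked against all permutations: 296 min is optimal.

Minimum total: 296 min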